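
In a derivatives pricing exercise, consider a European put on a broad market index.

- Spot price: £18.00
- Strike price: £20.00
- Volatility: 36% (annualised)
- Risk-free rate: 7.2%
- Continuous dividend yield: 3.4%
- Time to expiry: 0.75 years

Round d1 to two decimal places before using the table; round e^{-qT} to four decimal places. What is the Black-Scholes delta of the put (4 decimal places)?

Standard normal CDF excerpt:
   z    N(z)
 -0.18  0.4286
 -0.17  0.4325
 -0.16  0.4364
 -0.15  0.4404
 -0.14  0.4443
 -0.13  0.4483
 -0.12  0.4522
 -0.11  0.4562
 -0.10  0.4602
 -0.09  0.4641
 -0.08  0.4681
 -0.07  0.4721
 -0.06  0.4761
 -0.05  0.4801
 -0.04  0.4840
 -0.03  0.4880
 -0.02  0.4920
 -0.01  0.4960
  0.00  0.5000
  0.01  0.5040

-0.5224

σ√T = 0.36 × 0.8660 = 0.3118
d₁ = [ln(18/20) + (0.072 − 0.034 + 0.36²/2)·0.75] / 0.3118 = [-0.1054 + 0.0771] / 0.3118 = -0.0906 ⇒ -0.09
N(d₁) = N(-0.09) = 0.4641
Δ_put = exp(−qT)·(N(d₁) − 1) = 0.9748·(0.4641 − 1) = -0.5224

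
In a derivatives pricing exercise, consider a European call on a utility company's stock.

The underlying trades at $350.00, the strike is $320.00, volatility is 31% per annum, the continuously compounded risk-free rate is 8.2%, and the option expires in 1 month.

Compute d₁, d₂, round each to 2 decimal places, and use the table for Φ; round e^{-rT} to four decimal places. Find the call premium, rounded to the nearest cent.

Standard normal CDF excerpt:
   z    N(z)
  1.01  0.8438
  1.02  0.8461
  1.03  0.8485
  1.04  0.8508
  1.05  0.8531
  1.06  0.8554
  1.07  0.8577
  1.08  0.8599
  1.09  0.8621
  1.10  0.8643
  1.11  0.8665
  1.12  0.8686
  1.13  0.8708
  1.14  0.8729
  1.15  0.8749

σ√T = 0.31 × 0.2887 = 0.0895
d₁ = [ln(350/320) + (0.082 + 0.31²/2)·0.08333] / 0.0895 = [0.0896 + 0.0108] / 0.0895 = 1.1225 → 1.12
d₂ = d₁ − σ√T = 1.1225 − 0.0895 = 1.0330 → 1.03
exp(−rT) = exp(−0.082·0.08333) = 0.9932
C = 350·N(1.12) − 320·0.9932·N(1.03) = 350·0.8686 − 320·0.9932·0.8485 = 304.0100 − 269.6737 = 34.3363

$34.34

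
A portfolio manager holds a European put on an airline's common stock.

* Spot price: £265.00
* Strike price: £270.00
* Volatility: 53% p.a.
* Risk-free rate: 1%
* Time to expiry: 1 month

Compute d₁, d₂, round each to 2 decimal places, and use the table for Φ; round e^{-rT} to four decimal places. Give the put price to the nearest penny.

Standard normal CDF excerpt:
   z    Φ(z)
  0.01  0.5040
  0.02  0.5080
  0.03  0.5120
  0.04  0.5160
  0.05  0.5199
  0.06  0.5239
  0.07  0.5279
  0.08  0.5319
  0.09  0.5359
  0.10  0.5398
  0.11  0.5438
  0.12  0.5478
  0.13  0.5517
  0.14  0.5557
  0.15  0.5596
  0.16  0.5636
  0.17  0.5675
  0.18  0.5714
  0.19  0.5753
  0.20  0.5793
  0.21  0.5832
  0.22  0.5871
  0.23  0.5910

σ√T = 0.53 × 0.2887 = 0.1530
d₁ = [ln(265/270) + (0.01 + 0.53²/2)·0.08333] / 0.1530 = [-0.0187 + 0.0125] / 0.1530 = -0.0402 ⇒ -0.04
d₂ = d₁ − σ√T = -0.0402 − 0.1530 = -0.1932 ⇒ -0.19
e^(−rT) = e^(−0.01·0.08333) = 0.9992
P = 270·0.9992·N(0.19) − 265·N(0.04) = 270·0.9992·0.5753 − 265·0.5160 = 155.2067 − 136.7400 = 18.4667

£18.47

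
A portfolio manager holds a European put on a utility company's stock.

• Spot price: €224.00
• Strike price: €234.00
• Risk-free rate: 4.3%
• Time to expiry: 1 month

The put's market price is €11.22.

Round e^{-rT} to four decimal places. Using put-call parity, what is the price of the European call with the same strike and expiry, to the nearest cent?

€2.06

exp(−rT) = exp(−0.043·0.08333) = 0.9964
Put-call parity: C − P = S − K·e^(−rT) = 224 − 234·0.9964 = 224 − 233.1576 = -9.1576
C = P + (C − P) = 11.22 + (-9.1576) = 2.0624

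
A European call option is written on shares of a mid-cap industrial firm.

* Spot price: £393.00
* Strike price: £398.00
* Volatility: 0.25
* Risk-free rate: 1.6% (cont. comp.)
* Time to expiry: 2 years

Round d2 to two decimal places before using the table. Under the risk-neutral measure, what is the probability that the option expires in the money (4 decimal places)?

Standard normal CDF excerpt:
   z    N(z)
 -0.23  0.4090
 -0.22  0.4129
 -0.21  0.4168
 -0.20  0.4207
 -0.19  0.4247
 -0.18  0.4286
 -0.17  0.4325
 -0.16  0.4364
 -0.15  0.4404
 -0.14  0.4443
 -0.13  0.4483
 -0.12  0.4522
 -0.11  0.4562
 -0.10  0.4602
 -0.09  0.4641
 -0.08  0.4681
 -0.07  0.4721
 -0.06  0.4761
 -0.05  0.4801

0.4522

σ√T = 0.25·√2 = 0.3536
d₁ = [ln(393/398) + (0.016 + ½·0.25²)·2] / (σ√T) = (-0.0126 + 0.0945) / 0.3536 = 0.2315 ⇒ 0.23
d₂ = 0.2315 − 0.3536 = -0.1220 ⇒ -0.12
Pr(exercise) under Q = N(d₂) = 0.4522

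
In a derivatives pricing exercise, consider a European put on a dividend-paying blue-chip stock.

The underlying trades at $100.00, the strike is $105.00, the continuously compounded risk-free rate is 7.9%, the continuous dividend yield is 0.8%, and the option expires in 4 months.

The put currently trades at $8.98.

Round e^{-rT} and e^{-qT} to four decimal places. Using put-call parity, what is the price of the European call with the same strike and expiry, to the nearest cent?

e^(−qT) = e^(−0.008·0.3333) = 0.9973;  e^(−rT) = e^(−0.079·0.3333) = 0.9740
Put-call parity: C − P = S·e^(−qT) − K·e^(−rT) = 100·0.9973 − 105·0.9740 = 99.7300 − 102.2700 = -2.5400
C = P + (C − P) = 8.98 + (-2.5400) = 6.4400

$6.44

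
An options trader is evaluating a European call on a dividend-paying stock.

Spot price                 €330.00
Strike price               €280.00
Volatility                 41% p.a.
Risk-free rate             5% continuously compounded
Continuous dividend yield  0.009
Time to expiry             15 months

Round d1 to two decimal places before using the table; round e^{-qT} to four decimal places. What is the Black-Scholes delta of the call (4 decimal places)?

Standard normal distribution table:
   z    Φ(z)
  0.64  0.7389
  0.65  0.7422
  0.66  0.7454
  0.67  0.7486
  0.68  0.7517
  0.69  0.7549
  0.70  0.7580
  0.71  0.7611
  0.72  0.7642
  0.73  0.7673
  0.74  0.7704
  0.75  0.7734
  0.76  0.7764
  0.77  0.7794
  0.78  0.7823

0.7495

σ√T = 0.41·√1.25 = 0.4584
ln(S/K) + (r − q + σ²/2)T = ln(330/280) + (0.05 − 0.009 + 0.41²/2)·1.25 = 0.1643 + 0.1563 = 0.3206
d₁ = 0.3206 / 0.4584 = 0.6994 → 0.70
N(d₁) = N(0.70) = 0.7580
Δ_call = exp(−qT)·N(d₁) = 0.9888·0.7580 = 0.7495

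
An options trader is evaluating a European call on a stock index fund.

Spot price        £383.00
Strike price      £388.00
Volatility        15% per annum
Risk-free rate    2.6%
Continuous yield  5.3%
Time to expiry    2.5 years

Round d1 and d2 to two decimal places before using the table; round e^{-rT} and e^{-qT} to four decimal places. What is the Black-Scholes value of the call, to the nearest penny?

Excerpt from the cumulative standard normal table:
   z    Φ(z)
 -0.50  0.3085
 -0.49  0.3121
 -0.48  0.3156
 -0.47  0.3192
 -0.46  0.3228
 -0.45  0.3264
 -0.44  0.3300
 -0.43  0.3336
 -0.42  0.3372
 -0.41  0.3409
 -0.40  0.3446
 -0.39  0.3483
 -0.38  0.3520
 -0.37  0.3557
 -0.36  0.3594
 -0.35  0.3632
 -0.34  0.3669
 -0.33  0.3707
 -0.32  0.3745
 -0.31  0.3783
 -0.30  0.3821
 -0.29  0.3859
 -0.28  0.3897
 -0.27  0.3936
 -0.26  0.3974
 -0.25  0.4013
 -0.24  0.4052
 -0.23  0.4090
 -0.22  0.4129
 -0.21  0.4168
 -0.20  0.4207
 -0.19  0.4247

£21.15

σ√T = 0.15·√2.5 = 0.2372
d₁ = [ln(383/388) + (0.026 − 0.053 + ½·0.15²)·2.5] / (σ√T) = (-0.0130 − 0.0394) / 0.2372 = -0.2207 which rounds to -0.22
d₂ = -0.2207 − 0.2372 = -0.4579 which rounds to -0.46
exp(−qT) = exp(−0.053·2.5) = 0.8759;  exp(−rT) = exp(−0.026·2.5) = 0.9371
N(d₁) = N(-0.22) = 0.4129;  N(d₂) = N(-0.46) = 0.3228
C = 383·0.8759·0.4129 − 388·0.9371·0.3228 = 138.5154 − 117.3684 = 21.1470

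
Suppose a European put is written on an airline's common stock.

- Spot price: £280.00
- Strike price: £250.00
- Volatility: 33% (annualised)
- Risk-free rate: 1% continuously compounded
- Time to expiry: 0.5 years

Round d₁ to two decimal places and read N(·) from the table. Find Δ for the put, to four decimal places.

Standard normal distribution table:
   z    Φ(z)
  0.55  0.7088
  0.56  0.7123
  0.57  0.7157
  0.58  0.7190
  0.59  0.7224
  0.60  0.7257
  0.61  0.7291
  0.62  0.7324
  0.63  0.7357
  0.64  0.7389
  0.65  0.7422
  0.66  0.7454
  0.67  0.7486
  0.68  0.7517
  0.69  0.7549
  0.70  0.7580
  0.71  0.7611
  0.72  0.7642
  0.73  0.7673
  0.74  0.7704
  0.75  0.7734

-0.2676

T = 0.5;  σ√T = 0.2333
d₁ = [ln(280/250) + (0.01 + 0.33²/2)·0.5] / 0.2333 = [0.1133 + 0.0322] / 0.2333 = 0.6238 → 0.62
N(d₁) = N(0.62) = 0.7324
Δ_put = N(d₁) − 1 = 0.7324 − 1 = -0.2676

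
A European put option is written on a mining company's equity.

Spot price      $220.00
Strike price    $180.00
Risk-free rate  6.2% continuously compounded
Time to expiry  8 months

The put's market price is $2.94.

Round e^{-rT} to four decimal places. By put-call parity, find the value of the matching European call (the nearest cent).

$50.23

e^(−rT) = e^(−0.062·0.6667) = 0.9595
Put-call parity: C − P = S − K·e^(−rT) = 220 − 180·0.9595 = 220 − 172.7100 = 47.2900
C = P + (C − P) = 2.94 + (47.2900) = 50.2300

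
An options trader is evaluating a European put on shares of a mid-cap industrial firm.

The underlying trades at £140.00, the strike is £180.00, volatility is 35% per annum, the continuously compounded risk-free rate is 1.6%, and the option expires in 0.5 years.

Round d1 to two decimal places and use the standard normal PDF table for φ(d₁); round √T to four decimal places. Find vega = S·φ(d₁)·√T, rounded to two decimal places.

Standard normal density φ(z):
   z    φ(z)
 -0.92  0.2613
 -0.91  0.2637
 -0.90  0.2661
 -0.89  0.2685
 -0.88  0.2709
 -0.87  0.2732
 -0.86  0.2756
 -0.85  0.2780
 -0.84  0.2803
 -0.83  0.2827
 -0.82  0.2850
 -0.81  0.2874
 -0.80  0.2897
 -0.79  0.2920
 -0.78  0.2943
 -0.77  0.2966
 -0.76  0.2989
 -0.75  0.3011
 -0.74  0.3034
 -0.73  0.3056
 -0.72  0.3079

T = 0.5;  σ√T = 0.2475
d₁ = [ln(140/180) + (0.016 + 0.35²/2)·0.5] / 0.2475 = [-0.2513 + 0.0386] / 0.2475 = -0.8594 → -0.86
√T = √0.5 = 0.7071
φ(d₁) = φ(-0.86) = 0.2756
vega = S·φ(d₁)·√T = 140·0.2756·0.7071 = 27.2827

27.28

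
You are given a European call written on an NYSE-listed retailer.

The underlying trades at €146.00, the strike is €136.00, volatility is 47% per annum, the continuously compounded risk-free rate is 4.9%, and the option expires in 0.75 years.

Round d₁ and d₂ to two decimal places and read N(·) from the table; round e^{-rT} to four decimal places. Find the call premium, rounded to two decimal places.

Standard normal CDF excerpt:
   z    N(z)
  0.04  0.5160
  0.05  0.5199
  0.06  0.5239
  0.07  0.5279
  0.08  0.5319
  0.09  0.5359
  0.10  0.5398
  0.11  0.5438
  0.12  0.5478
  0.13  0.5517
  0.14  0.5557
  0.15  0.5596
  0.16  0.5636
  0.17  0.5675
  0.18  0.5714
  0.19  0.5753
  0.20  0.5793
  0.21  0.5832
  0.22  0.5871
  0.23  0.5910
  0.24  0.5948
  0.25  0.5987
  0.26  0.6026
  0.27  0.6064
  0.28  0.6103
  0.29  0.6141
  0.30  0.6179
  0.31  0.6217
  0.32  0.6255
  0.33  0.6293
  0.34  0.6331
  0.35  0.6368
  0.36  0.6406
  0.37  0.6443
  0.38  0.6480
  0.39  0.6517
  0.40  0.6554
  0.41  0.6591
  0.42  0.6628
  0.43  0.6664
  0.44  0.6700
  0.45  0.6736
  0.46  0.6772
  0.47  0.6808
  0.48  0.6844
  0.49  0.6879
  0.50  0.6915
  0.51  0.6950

T = 0.75;  σ√T = 0.4070
d₁ = [ln(146/136) + (0.049 + 0.47²/2)·0.75] / 0.4070 = [0.0710 + 0.1196] / 0.4070 = 0.4681 which rounds to 0.47
d₂ = d₁ − σ√T = 0.4681 − 0.4070 = 0.0611 which rounds to 0.06
exp(−rT) = exp(−0.049·0.75) = 0.9639
C = 146·N(0.47) − 136·0.9639·N(0.06) = 146·0.6808 − 136·0.9639·0.5239 = 99.3968 − 68.6783 = 30.7185

€30.72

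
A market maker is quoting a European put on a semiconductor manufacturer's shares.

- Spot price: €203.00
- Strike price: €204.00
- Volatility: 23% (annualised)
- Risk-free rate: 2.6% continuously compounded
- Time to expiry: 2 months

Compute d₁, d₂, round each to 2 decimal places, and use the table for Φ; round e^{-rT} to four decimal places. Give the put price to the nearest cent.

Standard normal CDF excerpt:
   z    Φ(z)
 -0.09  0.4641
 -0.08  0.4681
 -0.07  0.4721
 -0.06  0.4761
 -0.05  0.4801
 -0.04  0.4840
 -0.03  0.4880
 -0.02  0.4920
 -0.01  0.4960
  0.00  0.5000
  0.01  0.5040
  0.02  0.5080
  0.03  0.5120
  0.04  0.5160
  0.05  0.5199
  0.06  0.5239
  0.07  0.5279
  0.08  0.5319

€7.35

T = 0.1667;  σ√T = 0.0939
d₁ = [ln(203/204) + (0.026 + ½·0.23²)·0.1667] / (σ√T) = (-0.0049 + 0.0087) / 0.0939 = 0.0408 which rounds to 0.04
d₂ = 0.0408 − 0.0939 = -0.0531 which rounds to -0.05
e^(−rT) = e^(−0.026·0.1667) = 0.9957
P = 204·0.9957·N(0.05) − 203·N(-0.04) = 204·0.9957·0.5199 − 203·0.4840 = 105.6035 − 98.2520 = 7.3515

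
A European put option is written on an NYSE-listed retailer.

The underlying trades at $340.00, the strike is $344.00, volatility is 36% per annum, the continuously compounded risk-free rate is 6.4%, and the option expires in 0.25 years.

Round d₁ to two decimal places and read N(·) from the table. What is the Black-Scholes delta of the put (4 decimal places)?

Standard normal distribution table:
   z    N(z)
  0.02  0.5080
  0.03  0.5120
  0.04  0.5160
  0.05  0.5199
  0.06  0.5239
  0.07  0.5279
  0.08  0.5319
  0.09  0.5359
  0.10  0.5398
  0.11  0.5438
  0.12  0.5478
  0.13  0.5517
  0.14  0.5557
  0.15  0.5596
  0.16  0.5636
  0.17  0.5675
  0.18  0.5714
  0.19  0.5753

-0.4562

σ√T = 0.36·√0.25 = 0.1800
ln(S/K) + (r + σ²/2)T = ln(340/344) + (0.064 + 0.36²/2)·0.25 = -0.0117 + 0.0322 = 0.0205
d₁ = 0.0205 / 0.1800 = 0.1139 which rounds to 0.11
N(d₁) = N(0.11) = 0.5438
Δ_put = N(d₁) − 1 = 0.5438 − 1 = -0.4562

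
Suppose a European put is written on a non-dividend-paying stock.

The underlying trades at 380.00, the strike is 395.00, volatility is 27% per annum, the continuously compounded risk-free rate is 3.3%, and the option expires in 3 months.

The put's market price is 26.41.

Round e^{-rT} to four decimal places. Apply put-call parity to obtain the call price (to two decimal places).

exp(−rT) = exp(−0.033·0.25) = 0.9918
Put-call parity: C − P = S − K·e^(−rT) = 380 − 395·0.9918 = 380 − 391.7610 = -11.7610
C = P + (C − P) = 26.41 + (-11.7610) = 14.6490

14.65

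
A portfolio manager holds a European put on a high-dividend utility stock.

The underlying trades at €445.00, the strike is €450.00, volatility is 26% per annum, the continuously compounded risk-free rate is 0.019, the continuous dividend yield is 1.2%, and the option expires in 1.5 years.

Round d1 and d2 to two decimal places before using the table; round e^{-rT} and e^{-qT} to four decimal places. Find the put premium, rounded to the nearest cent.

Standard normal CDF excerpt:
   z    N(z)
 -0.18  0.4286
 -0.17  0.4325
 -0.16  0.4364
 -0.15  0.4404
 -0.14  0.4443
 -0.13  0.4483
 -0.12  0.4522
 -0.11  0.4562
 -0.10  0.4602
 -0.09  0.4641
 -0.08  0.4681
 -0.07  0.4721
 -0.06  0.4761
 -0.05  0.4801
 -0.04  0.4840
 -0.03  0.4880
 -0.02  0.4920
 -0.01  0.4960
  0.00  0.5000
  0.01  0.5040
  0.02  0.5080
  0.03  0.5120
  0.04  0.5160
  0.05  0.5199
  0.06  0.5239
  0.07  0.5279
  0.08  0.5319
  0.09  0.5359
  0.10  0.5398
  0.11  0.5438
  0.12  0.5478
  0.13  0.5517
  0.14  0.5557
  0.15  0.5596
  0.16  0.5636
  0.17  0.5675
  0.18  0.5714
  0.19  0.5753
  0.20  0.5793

T = 1.5;  σ√T = 0.3184
ln(S/K) + (r − q + σ²/2)T = ln(445/450) + (0.019 − 0.012 + 0.26²/2)·1.5 = -0.0112 + 0.0612 = 0.0500
d₁ = 0.0500 / 0.3184 = 0.1571 → 0.16
d₂ = d₁ − σ√T = 0.1571 − 0.3184 = -0.1613 → -0.16
exp(−qT) = exp(−0.012·1.5) = 0.9822;  exp(−rT) = exp(−0.019·1.5) = 0.9719
N(−d₂) = N(0.16) = 0.5636;  N(−d₁) = N(-0.16) = 0.4364
P = 450·0.9719·0.5636 − 445·0.9822·0.4364 = 246.4933 − 190.7413 = 55.7520

€55.75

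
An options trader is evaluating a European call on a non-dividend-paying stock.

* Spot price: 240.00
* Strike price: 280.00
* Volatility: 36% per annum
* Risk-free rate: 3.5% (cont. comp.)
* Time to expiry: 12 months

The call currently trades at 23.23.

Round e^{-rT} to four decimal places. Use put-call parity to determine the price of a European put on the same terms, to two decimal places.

53.60

e^(−rT) = e^(−0.035·1) = 0.9656
Put-call parity: C − P = S − K·e^(−rT) = 240 − 280·0.9656 = 240 − 270.3680 = -30.3680
P = C − (C − P) = 23.23 − (-30.3680) = 53.5980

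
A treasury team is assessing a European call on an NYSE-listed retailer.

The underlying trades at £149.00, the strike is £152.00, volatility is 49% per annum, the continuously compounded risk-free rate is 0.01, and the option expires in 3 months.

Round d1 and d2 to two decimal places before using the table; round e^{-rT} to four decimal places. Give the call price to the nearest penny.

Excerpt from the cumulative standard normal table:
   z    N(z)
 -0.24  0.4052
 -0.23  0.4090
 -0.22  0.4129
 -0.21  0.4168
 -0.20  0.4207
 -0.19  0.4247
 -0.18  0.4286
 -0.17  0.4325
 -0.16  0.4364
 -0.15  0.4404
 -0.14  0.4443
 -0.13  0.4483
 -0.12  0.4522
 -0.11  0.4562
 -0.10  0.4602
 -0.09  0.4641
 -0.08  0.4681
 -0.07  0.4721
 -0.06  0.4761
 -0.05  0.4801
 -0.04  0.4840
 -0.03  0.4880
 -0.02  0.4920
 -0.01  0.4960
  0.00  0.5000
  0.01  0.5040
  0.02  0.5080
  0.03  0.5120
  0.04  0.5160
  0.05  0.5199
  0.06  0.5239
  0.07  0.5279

T = 0.25;  σ√T = 0.2450
d₁ = [ln(149/152) + (0.01 + 0.49²/2)·0.25] / 0.2450 = [-0.0199 + 0.0325] / 0.2450 = 0.0513 ⇒ 0.05
d₂ = d₁ − σ√T = 0.0513 − 0.2450 = -0.1937 ⇒ -0.19
e^(−rT) = e^(−0.01·0.25) = 0.9975
C = 149·N(0.05) − 152·0.9975·N(-0.19) = 149·0.5199 − 152·0.9975·0.4247 = 77.4651 − 64.3930 = 13.0721

£13.07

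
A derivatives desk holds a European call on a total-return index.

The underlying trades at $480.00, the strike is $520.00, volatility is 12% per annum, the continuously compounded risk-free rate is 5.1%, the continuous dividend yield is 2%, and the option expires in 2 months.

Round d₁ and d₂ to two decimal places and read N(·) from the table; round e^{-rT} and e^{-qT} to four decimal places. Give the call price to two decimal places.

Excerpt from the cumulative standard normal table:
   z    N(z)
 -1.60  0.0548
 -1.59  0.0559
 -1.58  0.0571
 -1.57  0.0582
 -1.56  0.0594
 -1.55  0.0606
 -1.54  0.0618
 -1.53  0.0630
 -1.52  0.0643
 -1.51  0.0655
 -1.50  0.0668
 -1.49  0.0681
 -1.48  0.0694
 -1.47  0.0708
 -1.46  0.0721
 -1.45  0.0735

σ√T = 0.12·√0.1667 = 0.0490
d₁ = [ln(480/520) + (0.051 − 0.02 + 0.12²/2)·0.1667] / 0.0490 = [-0.0800 + 0.0064] / 0.0490 = -1.5039 ⇒ -1.50
d₂ = d₁ − σ√T = -1.5039 − 0.0490 = -1.5529 ⇒ -1.55
e^(−qT) = e^(−0.02·0.1667) = 0.9967;  e^(−rT) = e^(−0.051·0.1667) = 0.9915
N(d₁) = N(-1.50) = 0.0668;  N(d₂) = N(-1.55) = 0.0606
C = 480·0.9967·0.0668 − 520·0.9915·0.0606 = 31.9582 − 31.2441 = 0.7140

$0.71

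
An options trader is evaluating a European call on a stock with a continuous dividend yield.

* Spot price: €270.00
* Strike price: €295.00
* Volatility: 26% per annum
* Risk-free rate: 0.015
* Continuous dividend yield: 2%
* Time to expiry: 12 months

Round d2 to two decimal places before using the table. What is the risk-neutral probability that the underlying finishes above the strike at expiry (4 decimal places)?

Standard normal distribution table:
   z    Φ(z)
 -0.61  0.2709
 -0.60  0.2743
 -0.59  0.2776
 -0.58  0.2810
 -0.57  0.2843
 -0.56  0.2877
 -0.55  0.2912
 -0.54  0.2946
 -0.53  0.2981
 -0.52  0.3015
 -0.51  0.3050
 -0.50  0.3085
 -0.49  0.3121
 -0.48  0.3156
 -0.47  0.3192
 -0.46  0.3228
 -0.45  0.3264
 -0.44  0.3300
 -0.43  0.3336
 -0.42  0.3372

0.3121

σ√T = 0.26·√1 = 0.2600
d₁ = [ln(270/295) + (0.015 − 0.02 + 0.26²/2)·1] / 0.2600 = [-0.0886 + 0.0288] / 0.2600 = -0.2298 ≈ -0.23
d₂ = d₁ − σ√T = -0.2298 − 0.2600 = -0.4898 ≈ -0.49
Risk-neutral Pr[S_T > K] = N(d₂) = N(-0.49) = 0.3121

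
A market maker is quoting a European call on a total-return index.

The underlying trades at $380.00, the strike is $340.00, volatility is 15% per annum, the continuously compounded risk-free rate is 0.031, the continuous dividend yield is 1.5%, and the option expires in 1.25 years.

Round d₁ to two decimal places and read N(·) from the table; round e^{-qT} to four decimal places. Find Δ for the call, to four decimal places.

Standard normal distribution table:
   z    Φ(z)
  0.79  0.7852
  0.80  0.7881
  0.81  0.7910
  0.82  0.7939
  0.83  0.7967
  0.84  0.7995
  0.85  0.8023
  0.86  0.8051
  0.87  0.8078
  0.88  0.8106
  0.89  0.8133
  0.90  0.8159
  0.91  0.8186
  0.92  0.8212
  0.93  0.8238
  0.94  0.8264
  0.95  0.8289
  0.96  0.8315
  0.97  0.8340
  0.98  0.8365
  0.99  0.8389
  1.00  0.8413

0.7928

σ√T = 0.15·√1.25 = 0.1677
d₁ = [ln(380/340) + (0.031 − 0.015 + 0.15²/2)·1.25] / 0.1677 = [0.1112 + 0.0341] / 0.1677 = 0.8663 ⇒ 0.87
N(d₁) = N(0.87) = 0.8078
Δ_call = exp(−qT)·N(d₁) = 0.9814·0.8078 = 0.7928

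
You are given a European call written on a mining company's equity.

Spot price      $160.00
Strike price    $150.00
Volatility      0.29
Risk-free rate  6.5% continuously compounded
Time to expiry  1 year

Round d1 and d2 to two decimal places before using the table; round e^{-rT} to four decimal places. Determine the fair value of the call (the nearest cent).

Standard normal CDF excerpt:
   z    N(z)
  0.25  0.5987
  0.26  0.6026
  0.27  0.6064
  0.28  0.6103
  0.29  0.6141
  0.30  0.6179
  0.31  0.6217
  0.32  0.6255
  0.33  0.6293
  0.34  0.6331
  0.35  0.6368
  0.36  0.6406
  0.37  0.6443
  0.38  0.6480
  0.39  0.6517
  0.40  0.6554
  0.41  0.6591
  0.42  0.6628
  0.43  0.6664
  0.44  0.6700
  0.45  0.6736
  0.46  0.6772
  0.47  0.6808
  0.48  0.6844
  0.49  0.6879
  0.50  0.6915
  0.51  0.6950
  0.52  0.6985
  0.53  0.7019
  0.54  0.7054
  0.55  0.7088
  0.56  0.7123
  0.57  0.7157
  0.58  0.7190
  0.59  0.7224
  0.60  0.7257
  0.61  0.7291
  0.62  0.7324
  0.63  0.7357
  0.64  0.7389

$28.73

σ√T = 0.29 × 1.0000 = 0.2900
d₁ = [ln(160/150) + (0.065 + ½·0.29²)·1] / (σ√T) = (0.0645 + 0.1071) / 0.2900 = 0.5917 which rounds to 0.59
d₂ = 0.5917 − 0.2900 = 0.3017 which rounds to 0.30
e^(−rT) = e^(−0.065·1) = 0.9371
N(d₁) = N(0.59) = 0.7224;  N(d₂) = N(0.30) = 0.6179
C = 160·0.7224 − 150·0.9371·0.6179 = 115.5840 − 86.8551 = 28.7289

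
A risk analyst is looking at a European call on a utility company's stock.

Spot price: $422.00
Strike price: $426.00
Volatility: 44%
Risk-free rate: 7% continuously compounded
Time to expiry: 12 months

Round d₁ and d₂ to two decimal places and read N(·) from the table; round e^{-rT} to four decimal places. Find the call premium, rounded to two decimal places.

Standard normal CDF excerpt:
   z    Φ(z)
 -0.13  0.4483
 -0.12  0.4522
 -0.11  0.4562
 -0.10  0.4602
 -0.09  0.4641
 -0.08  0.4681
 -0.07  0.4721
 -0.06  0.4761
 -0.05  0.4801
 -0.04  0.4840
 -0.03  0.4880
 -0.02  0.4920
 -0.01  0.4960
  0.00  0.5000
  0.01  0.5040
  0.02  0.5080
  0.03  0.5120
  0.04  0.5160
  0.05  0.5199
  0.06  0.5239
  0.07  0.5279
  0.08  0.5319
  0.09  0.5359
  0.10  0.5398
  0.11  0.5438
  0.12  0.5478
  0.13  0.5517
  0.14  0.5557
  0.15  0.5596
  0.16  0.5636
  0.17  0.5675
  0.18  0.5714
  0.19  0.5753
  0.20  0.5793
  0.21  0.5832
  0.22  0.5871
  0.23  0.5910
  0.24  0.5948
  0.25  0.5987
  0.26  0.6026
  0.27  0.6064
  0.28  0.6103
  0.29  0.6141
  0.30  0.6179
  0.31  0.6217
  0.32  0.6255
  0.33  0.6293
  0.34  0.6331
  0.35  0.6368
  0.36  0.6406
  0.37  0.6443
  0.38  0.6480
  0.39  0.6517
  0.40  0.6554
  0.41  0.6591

T = 1;  σ√T = 0.4400
d₁ = [ln(422/426) + (0.07 + 0.44²/2)·1] / 0.4400 = [-0.0094 + 0.1668] / 0.4400 = 0.3576 → 0.36
d₂ = d₁ − σ√T = 0.3576 − 0.4400 = -0.0824 → -0.08
e^(−rT) = e^(−0.07·1) = 0.9324
N(d₁) = N(0.36) = 0.6406;  N(d₂) = N(-0.08) = 0.4681
C = 422·0.6406 − 426·0.9324·0.4681 = 270.3332 − 185.9304 = 84.4028

$84.40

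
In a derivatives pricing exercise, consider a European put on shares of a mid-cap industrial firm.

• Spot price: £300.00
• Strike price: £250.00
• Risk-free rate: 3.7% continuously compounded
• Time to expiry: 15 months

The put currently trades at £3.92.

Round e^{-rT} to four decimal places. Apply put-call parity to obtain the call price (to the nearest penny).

e^(−rT) = e^(−0.037·1.25) = 0.9548
Put-call parity: C − P = S − K·e^(−rT) = 300 − 250·0.9548 = 300 − 238.7000 = 61.3000
C = P + (C − P) = 3.92 + (61.3000) = 65.2200

£65.22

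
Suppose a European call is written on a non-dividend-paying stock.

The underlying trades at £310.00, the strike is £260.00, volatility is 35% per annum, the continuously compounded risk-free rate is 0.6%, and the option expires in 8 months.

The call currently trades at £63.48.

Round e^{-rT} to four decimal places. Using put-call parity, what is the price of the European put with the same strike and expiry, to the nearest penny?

exp(−rT) = exp(−0.006·0.6667) = 0.9960
Put-call parity: C − P = S − K·e^(−rT) = 310 − 260·0.9960 = 310 − 258.9600 = 51.0400
P = C − (C − P) = 63.48 − (51.0400) = 12.4400

£12.44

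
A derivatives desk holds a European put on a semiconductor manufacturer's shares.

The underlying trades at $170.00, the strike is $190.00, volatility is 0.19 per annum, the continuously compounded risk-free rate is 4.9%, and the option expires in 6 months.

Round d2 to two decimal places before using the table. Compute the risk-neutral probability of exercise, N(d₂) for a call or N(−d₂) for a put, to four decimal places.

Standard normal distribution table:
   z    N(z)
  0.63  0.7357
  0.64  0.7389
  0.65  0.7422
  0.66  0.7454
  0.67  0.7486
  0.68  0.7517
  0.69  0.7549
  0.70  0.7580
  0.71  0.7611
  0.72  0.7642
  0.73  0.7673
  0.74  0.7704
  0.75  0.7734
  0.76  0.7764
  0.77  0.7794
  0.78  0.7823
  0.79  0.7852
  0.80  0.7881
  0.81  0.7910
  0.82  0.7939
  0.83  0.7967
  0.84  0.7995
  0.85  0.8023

σ√T = 0.19·√0.5 = 0.1344
d₁ = [ln(170/190) + (0.049 + ½·0.19²)·0.5] / (σ√T) = (-0.1112 + 0.0335) / 0.1344 = -0.5783 → -0.58
d₂ = -0.5783 − 0.1344 = -0.7127 → -0.71
Risk-neutral Pr[S_T < K] = N(−d₂) = N(0.71) = 0.7611

0.7611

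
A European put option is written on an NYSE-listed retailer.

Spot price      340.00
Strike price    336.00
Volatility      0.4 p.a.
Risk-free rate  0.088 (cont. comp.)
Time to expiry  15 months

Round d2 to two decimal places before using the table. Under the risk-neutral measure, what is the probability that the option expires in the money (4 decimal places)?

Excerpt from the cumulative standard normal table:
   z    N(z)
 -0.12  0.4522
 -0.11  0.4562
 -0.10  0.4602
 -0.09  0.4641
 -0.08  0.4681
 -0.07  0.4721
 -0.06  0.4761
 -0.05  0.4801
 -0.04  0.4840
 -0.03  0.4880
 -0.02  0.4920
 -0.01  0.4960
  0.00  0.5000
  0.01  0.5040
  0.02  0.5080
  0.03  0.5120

σ√T = 0.4 × 1.1180 = 0.4472
d₁ = [ln(340/336) + (0.088 + 0.4²/2)·1.25] / 0.4472 = [0.0118 + 0.2100] / 0.4472 = 0.4960 → 0.50
d₂ = d₁ − σ√T = 0.4960 − 0.4472 = 0.0488 → 0.05
Risk-neutral Pr[S_T < K] = N(−d₂) = N(-0.05) = 0.4801

0.4801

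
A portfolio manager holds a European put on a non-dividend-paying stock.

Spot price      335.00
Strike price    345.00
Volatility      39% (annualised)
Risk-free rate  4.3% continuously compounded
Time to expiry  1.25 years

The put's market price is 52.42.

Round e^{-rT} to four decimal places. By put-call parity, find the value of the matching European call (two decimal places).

exp(−rT) = exp(−0.043·1.25) = 0.9477
Put-call parity: C − P = S − K·e^(−rT) = 335 − 345·0.9477 = 335 − 326.9565 = 8.0435
C = P + (C − P) = 52.42 + (8.0435) = 60.4635

60.46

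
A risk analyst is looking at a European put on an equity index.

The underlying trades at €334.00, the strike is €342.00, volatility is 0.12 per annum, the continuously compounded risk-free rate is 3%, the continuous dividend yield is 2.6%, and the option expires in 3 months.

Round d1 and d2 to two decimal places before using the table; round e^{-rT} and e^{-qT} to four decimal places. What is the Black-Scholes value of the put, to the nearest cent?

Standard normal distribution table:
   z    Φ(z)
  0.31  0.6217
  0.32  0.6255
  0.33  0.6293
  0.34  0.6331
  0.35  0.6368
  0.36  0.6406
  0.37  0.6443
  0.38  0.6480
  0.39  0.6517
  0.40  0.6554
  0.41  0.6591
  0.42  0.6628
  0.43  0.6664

σ√T = 0.12·√0.25 = 0.0600
d₁ = [ln(334/342) + (0.03 − 0.026 + ½·0.12²)·0.25] / (σ√T) = (-0.0237 + 0.0028) / 0.0600 = -0.3478 ≈ -0.35
d₂ = -0.3478 − 0.0600 = -0.4078 ≈ -0.41
e^(−qT) = e^(−0.026·0.25) = 0.9935;  e^(−rT) = e^(−0.03·0.25) = 0.9925
N(−d₂) = N(0.41) = 0.6591;  N(−d₁) = N(0.35) = 0.6368
P = 342·0.9925·0.6591 − 334·0.9935·0.6368 = 223.7216 − 211.3087 = 12.4129

€12.41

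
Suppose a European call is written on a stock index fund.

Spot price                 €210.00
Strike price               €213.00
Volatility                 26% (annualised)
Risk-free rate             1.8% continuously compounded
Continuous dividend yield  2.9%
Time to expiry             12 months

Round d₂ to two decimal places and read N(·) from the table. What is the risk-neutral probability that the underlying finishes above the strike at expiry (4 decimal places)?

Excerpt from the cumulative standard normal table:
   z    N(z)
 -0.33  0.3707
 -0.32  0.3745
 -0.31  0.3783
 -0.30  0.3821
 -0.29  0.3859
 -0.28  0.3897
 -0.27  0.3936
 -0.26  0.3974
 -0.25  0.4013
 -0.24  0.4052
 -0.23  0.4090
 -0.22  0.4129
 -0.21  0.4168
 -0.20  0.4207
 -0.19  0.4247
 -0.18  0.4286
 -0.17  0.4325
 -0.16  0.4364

T = 1;  σ√T = 0.2600
ln(S/K) + (r − q + σ²/2)T = ln(210/213) + (0.018 − 0.029 + 0.26²/2)·1 = -0.0142 + 0.0228 = 0.0086
d₁ = 0.0086 / 0.2600 = 0.0331 ≈ 0.03
d₂ = d₁ − σ√T = 0.0331 − 0.2600 = -0.2269 ≈ -0.23
Pr(exercise) under Q = N(d₂) = 0.4090

0.4090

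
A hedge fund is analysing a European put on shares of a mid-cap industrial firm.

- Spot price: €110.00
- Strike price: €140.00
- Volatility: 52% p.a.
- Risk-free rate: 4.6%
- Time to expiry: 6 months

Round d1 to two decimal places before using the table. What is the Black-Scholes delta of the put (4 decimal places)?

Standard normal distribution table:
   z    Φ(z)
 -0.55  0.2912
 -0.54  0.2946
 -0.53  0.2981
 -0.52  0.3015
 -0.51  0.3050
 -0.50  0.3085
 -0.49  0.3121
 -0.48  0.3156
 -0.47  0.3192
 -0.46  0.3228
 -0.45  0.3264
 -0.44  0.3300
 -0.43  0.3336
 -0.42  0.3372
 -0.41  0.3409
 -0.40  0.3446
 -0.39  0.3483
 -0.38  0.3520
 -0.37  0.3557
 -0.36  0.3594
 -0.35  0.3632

-0.6591

σ√T = 0.52 × 0.7071 = 0.3677
d₁ = [ln(110/140) + (0.046 + 0.52²/2)·0.5] / 0.3677 = [-0.2412 + 0.0906] / 0.3677 = -0.4095 ⇒ -0.41
N(d₁) = N(-0.41) = 0.3409
Δ_put = N(d₁) − 1 = 0.3409 − 1 = -0.6591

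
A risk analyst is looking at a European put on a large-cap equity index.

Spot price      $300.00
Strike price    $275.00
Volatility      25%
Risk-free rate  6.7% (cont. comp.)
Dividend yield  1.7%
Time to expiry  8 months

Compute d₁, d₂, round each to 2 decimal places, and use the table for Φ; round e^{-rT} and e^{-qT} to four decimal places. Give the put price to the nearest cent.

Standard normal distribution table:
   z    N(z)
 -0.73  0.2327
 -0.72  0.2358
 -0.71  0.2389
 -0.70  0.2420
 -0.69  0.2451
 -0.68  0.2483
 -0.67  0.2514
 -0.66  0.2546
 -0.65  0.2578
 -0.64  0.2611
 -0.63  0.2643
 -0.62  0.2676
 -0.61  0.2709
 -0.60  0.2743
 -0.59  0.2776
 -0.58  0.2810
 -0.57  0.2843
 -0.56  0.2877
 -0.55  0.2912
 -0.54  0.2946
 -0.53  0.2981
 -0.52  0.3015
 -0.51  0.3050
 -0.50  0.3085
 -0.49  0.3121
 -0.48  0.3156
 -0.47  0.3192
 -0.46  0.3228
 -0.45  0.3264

$9.38

σ√T = 0.25 × 0.8165 = 0.2041
d₁ = [ln(300/275) + (0.067 − 0.017 + ½·0.25²)·0.6667] / (σ√T) = (0.0870 + 0.0542) / 0.2041 = 0.6916 ⇒ 0.69
d₂ = 0.6916 − 0.2041 = 0.4875 ⇒ 0.49
exp(−qT) = exp(−0.017·0.6667) = 0.9887;  exp(−rT) = exp(−0.067·0.6667) = 0.9563
N(−d₂) = N(-0.49) = 0.3121;  N(−d₁) = N(-0.69) = 0.2451
P = 275·0.9563·0.3121 − 300·0.9887·0.2451 = 82.0768 − 72.6991 = 9.3777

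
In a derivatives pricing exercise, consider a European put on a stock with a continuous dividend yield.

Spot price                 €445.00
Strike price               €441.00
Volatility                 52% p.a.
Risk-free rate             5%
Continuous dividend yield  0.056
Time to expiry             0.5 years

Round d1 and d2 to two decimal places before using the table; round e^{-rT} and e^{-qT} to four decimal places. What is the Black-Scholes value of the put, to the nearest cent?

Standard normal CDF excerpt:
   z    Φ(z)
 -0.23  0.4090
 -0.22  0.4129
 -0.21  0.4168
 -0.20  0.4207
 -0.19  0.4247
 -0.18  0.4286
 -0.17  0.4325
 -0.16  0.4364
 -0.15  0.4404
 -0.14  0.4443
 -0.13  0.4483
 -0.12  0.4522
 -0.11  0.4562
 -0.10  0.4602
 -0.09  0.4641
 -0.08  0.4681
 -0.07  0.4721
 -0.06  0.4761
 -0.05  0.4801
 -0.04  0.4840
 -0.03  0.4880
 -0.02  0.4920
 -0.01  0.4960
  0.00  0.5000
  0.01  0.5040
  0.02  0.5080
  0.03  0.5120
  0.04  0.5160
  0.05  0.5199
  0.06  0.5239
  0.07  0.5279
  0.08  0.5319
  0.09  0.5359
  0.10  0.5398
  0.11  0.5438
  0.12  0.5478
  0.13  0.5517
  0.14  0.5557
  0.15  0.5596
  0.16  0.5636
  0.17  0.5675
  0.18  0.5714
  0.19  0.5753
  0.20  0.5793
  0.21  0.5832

€62.04

σ√T = 0.52 × 0.7071 = 0.3677
d₁ = [ln(445/441) + (0.05 − 0.056 + 0.52²/2)·0.5] / 0.3677 = [0.0090 + 0.0646] / 0.3677 = 0.2002 ≈ 0.20
d₂ = d₁ − σ√T = 0.2002 − 0.3677 = -0.1674 ≈ -0.17
e^(−qT) = e^(−0.056·0.5) = 0.9724;  e^(−rT) = e^(−0.05·0.5) = 0.9753
P = 441·0.9753·N(0.17) − 445·0.9724·N(-0.20) = 441·0.9753·0.5675 − 445·0.9724·0.4207 = 244.0859 − 182.0445 = 62.0414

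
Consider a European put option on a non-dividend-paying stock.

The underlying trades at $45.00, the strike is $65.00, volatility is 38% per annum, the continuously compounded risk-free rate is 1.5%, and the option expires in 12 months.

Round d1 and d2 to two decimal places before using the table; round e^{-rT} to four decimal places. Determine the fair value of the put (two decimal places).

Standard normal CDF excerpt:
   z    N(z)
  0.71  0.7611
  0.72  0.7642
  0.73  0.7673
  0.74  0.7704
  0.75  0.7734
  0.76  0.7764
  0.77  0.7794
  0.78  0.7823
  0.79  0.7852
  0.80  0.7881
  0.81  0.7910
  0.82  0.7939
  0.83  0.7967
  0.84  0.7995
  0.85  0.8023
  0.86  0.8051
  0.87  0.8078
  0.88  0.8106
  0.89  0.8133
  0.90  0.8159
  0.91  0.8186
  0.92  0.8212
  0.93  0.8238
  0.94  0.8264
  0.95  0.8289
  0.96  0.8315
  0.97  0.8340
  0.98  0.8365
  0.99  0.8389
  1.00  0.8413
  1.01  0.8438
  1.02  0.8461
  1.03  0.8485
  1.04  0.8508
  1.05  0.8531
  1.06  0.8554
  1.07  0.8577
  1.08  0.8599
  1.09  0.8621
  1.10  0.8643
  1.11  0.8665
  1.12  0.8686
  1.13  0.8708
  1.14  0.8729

σ√T = 0.38 × 1.0000 = 0.3800
d₁ = [ln(45/65) + (0.015 + ½·0.38²)·1] / (σ√T) = (-0.3677 + 0.0872) / 0.3800 = -0.7382 ≈ -0.74
d₂ = -0.7382 − 0.3800 = -1.1182 ≈ -1.12
e^(−rT) = e^(−0.015·1) = 0.9851
N(−d₂) = N(1.12) = 0.8686;  N(−d₁) = N(0.74) = 0.7704
P = 65·0.9851·0.8686 − 45·0.7704 = 55.6178 − 34.6680 = 20.9498

$20.95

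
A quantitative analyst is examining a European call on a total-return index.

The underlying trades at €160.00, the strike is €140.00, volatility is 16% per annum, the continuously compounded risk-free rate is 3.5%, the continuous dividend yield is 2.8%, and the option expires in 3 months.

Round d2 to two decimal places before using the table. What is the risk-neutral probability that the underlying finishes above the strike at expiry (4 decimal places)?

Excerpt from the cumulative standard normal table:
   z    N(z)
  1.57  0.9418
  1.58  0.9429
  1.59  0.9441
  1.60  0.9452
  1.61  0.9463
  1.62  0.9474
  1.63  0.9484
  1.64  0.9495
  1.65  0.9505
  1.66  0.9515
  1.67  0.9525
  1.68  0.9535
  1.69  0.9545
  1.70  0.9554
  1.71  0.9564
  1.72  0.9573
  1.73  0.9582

0.9505

σ√T = 0.16·√0.25 = 0.0800
ln(S/K) + (r − q + σ²/2)T = ln(160/140) + (0.035 − 0.028 + 0.16²/2)·0.25 = 0.1335 + 0.0050 = 0.1385
d₁ = 0.1385 / 0.0800 = 1.7310 which rounds to 1.73
d₂ = d₁ − σ√T = 1.7310 − 0.0800 = 1.6510 which rounds to 1.65
Pr(exercise) under Q = N(d₂) = 0.9505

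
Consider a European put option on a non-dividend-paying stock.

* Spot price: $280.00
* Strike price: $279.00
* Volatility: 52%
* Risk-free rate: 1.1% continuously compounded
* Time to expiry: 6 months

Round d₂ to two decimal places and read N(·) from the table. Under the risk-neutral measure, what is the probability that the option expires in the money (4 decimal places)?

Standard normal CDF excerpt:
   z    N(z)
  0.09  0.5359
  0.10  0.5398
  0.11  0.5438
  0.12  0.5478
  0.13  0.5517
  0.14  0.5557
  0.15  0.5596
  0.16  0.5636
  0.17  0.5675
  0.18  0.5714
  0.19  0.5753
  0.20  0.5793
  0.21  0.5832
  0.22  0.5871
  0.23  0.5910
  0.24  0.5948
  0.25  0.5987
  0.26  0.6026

σ√T = 0.52·√0.5 = 0.3677
ln(S/K) + (r + σ²/2)T = ln(280/279) + (0.011 + 0.52²/2)·0.5 = 0.0036 + 0.0731 = 0.0767
d₁ = 0.0767 / 0.3677 = 0.2085 ≈ 0.21
d₂ = d₁ − σ√T = 0.2085 − 0.3677 = -0.1592 ≈ -0.16
Risk-neutral Pr[S_T < K] = N(−d₂) = N(0.16) = 0.5636

0.5636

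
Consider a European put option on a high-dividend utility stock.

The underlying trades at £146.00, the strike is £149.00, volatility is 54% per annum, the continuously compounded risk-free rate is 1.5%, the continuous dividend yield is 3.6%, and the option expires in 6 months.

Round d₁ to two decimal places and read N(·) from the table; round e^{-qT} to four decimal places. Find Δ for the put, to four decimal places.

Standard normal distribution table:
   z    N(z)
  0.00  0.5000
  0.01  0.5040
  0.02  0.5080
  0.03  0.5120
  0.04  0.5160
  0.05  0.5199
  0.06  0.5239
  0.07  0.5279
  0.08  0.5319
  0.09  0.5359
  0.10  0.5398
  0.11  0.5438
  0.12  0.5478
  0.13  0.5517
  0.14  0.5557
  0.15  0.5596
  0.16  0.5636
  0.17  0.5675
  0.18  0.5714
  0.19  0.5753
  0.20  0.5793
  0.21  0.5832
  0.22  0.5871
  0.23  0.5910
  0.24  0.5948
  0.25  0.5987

-0.4481

T = 0.5;  σ√T = 0.3818
d₁ = [ln(146/149) + (0.015 − 0.036 + 0.54²/2)·0.5] / 0.3818 = [-0.0203 + 0.0624] / 0.3818 = 0.1102 which rounds to 0.11
N(d₁) = N(0.11) = 0.5438
Δ_put = e^(−qT)·(N(d₁) − 1) = 0.9822·(0.5438 − 1) = -0.4481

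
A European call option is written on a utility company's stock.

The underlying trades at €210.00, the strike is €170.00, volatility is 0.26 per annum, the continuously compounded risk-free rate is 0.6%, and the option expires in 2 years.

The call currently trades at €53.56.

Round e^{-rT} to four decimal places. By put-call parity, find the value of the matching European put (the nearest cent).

€11.54

e^(−rT) = e^(−0.006·2) = 0.9881
Put-call parity: C − P = S − K·e^(−rT) = 210 − 170·0.9881 = 210 − 167.9770 = 42.0230
P = C − (C − P) = 53.56 − (42.0230) = 11.5370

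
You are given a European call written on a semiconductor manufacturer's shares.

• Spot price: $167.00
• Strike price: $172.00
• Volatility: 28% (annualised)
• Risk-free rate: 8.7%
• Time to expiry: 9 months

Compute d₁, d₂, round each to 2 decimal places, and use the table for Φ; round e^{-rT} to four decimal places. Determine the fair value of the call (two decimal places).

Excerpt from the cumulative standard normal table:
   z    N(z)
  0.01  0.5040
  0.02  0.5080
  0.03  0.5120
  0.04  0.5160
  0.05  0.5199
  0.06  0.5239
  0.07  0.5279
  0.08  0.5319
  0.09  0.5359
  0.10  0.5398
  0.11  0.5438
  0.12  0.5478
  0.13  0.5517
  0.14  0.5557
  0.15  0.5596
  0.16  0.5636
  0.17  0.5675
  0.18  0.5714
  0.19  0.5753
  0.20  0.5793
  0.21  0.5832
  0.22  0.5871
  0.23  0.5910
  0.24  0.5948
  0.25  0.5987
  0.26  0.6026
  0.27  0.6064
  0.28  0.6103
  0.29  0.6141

$18.77

σ√T = 0.28 × 0.8660 = 0.2425
d₁ = [ln(167/172) + (0.087 + 0.28²/2)·0.75] / 0.2425 = [-0.0295 + 0.0947] / 0.2425 = 0.2687 ⇒ 0.27
d₂ = d₁ − σ√T = 0.2687 − 0.2425 = 0.0262 ⇒ 0.03
e^(−rT) = e^(−0.087·0.75) = 0.9368
N(d₁) = N(0.27) = 0.6064;  N(d₂) = N(0.03) = 0.5120
C = 167·0.6064 − 172·0.9368·0.5120 = 101.2688 − 82.4984 = 18.7704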